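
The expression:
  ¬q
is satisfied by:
  {q: False}


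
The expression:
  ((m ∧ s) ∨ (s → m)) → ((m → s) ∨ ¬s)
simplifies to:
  True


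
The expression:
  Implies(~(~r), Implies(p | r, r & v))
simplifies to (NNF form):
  v | ~r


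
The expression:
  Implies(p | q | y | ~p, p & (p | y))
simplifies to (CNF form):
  p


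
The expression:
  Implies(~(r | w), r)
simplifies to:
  r | w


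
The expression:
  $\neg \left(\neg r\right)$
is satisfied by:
  {r: True}


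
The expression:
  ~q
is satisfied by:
  {q: False}


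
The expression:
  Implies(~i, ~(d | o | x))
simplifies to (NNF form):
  i | (~d & ~o & ~x)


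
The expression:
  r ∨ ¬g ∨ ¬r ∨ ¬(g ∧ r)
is always true.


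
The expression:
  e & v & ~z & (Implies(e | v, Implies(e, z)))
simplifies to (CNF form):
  False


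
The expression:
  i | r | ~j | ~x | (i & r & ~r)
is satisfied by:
  {r: True, i: True, x: False, j: False}
  {r: True, i: False, x: False, j: False}
  {i: True, r: False, x: False, j: False}
  {r: False, i: False, x: False, j: False}
  {r: True, j: True, i: True, x: False}
  {r: True, j: True, i: False, x: False}
  {j: True, i: True, r: False, x: False}
  {j: True, r: False, i: False, x: False}
  {r: True, x: True, i: True, j: False}
  {r: True, x: True, i: False, j: False}
  {x: True, i: True, r: False, j: False}
  {x: True, r: False, i: False, j: False}
  {j: True, x: True, r: True, i: True}
  {j: True, x: True, r: True, i: False}
  {j: True, x: True, i: True, r: False}


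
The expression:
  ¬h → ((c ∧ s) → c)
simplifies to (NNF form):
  True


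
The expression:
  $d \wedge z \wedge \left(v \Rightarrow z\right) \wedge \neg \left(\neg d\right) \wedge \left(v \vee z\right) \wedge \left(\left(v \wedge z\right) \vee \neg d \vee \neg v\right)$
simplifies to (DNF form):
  $d \wedge z$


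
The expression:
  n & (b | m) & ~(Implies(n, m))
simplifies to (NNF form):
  b & n & ~m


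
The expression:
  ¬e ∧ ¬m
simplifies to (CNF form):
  ¬e ∧ ¬m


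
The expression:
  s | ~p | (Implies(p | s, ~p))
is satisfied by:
  {s: True, p: False}
  {p: False, s: False}
  {p: True, s: True}


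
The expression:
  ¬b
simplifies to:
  ¬b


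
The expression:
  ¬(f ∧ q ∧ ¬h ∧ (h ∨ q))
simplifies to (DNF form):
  h ∨ ¬f ∨ ¬q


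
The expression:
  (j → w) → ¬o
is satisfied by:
  {j: True, w: False, o: False}
  {w: False, o: False, j: False}
  {j: True, w: True, o: False}
  {w: True, j: False, o: False}
  {o: True, j: True, w: False}


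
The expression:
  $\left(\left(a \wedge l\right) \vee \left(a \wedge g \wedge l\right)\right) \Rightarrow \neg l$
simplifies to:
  $\neg a \vee \neg l$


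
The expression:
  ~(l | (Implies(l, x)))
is never true.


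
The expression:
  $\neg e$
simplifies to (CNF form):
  $\neg e$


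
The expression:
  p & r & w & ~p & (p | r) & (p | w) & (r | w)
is never true.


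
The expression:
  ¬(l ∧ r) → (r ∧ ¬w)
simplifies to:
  r ∧ (l ∨ ¬w)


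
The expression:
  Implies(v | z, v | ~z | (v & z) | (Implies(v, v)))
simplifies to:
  True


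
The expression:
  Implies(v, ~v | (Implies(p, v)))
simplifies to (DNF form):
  True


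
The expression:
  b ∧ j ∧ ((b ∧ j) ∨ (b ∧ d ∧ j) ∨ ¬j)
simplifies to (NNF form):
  b ∧ j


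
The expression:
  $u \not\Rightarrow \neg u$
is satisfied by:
  {u: True}


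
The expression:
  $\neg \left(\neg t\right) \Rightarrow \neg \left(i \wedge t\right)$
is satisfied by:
  {t: False, i: False}
  {i: True, t: False}
  {t: True, i: False}


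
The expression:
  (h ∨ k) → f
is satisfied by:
  {f: True, h: False, k: False}
  {k: True, f: True, h: False}
  {f: True, h: True, k: False}
  {k: True, f: True, h: True}
  {k: False, h: False, f: False}


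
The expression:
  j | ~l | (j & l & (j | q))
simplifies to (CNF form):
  j | ~l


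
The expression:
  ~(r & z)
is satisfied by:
  {z: False, r: False}
  {r: True, z: False}
  {z: True, r: False}


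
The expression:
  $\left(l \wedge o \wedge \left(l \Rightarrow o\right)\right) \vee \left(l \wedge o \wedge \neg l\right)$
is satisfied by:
  {o: True, l: True}


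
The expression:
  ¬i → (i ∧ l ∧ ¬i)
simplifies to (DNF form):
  i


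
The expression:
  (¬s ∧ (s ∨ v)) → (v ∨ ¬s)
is always true.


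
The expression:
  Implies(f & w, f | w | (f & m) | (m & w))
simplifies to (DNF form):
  True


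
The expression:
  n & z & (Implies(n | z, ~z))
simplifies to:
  False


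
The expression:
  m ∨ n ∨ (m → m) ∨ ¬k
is always true.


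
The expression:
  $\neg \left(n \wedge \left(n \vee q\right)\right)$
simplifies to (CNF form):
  $\neg n$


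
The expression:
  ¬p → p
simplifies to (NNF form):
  p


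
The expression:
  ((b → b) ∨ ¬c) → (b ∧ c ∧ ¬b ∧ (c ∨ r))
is never true.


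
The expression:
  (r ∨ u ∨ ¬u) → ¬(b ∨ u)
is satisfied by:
  {u: False, b: False}


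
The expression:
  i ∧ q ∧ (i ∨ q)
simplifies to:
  i ∧ q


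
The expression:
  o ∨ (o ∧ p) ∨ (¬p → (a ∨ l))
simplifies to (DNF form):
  a ∨ l ∨ o ∨ p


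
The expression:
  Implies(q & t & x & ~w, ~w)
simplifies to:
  True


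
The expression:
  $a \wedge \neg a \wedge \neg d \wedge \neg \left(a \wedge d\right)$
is never true.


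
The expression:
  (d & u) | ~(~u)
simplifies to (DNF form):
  u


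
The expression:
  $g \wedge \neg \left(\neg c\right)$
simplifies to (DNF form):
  $c \wedge g$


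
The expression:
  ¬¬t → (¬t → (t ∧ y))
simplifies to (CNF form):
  True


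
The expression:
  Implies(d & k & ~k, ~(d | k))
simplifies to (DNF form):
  True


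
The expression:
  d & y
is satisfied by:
  {d: True, y: True}


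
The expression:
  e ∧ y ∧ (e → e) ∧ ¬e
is never true.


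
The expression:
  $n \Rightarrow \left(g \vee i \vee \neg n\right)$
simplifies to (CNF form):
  $g \vee i \vee \neg n$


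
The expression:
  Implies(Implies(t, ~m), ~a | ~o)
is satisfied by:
  {m: True, t: True, o: False, a: False}
  {m: True, t: False, o: False, a: False}
  {t: True, m: False, o: False, a: False}
  {m: False, t: False, o: False, a: False}
  {a: True, m: True, t: True, o: False}
  {a: True, m: True, t: False, o: False}
  {a: True, t: True, m: False, o: False}
  {a: True, t: False, m: False, o: False}
  {m: True, o: True, t: True, a: False}
  {m: True, o: True, t: False, a: False}
  {o: True, t: True, m: False, a: False}
  {o: True, m: False, t: False, a: False}
  {a: True, m: True, o: True, t: True}


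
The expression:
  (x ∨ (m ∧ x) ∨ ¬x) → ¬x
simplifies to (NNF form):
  ¬x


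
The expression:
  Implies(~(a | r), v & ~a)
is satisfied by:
  {r: True, a: True, v: True}
  {r: True, a: True, v: False}
  {r: True, v: True, a: False}
  {r: True, v: False, a: False}
  {a: True, v: True, r: False}
  {a: True, v: False, r: False}
  {v: True, a: False, r: False}


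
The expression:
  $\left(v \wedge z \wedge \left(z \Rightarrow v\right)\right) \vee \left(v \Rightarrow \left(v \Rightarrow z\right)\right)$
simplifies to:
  $z \vee \neg v$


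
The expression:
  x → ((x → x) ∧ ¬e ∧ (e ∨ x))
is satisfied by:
  {e: False, x: False}
  {x: True, e: False}
  {e: True, x: False}


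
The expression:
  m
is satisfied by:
  {m: True}


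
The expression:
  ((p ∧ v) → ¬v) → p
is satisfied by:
  {p: True}


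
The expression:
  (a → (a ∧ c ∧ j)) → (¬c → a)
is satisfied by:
  {a: True, c: True}
  {a: True, c: False}
  {c: True, a: False}


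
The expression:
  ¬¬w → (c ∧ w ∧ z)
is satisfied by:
  {z: True, c: True, w: False}
  {z: True, c: False, w: False}
  {c: True, z: False, w: False}
  {z: False, c: False, w: False}
  {z: True, w: True, c: True}


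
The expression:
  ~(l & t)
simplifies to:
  ~l | ~t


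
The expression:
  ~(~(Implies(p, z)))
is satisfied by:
  {z: True, p: False}
  {p: False, z: False}
  {p: True, z: True}


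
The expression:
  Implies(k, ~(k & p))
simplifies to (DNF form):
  ~k | ~p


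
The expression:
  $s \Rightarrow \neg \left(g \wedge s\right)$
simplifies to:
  $\neg g \vee \neg s$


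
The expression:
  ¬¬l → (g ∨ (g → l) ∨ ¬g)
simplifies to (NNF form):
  True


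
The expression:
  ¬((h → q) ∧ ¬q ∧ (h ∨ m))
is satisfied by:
  {h: True, q: True, m: False}
  {h: True, m: False, q: False}
  {q: True, m: False, h: False}
  {q: False, m: False, h: False}
  {h: True, q: True, m: True}
  {h: True, m: True, q: False}
  {q: True, m: True, h: False}


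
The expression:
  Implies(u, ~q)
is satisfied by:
  {u: False, q: False}
  {q: True, u: False}
  {u: True, q: False}


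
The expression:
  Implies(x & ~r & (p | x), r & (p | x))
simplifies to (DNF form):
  r | ~x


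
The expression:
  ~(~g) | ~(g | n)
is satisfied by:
  {g: True, n: False}
  {n: False, g: False}
  {n: True, g: True}


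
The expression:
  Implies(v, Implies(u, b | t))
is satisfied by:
  {b: True, t: True, u: False, v: False}
  {b: True, u: False, v: False, t: False}
  {t: True, u: False, v: False, b: False}
  {t: False, u: False, v: False, b: False}
  {b: True, v: True, t: True, u: False}
  {b: True, v: True, t: False, u: False}
  {v: True, t: True, b: False, u: False}
  {v: True, b: False, u: False, t: False}
  {t: True, b: True, u: True, v: False}
  {b: True, u: True, t: False, v: False}
  {t: True, u: True, b: False, v: False}
  {u: True, b: False, v: False, t: False}
  {b: True, v: True, u: True, t: True}
  {b: True, v: True, u: True, t: False}
  {v: True, u: True, t: True, b: False}


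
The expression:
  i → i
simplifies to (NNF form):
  True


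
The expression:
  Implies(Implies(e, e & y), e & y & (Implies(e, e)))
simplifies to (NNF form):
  e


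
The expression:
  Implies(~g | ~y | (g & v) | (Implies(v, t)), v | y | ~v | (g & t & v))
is always true.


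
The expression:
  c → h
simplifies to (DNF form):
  h ∨ ¬c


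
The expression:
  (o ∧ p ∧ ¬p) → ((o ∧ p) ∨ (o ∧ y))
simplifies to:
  True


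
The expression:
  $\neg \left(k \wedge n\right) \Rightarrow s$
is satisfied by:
  {k: True, s: True, n: True}
  {k: True, s: True, n: False}
  {s: True, n: True, k: False}
  {s: True, n: False, k: False}
  {k: True, n: True, s: False}


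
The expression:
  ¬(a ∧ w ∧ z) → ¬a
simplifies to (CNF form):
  (w ∨ ¬a) ∧ (z ∨ ¬a)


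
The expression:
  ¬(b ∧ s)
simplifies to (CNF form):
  ¬b ∨ ¬s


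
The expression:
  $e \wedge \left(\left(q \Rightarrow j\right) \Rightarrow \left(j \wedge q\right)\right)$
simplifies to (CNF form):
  $e \wedge q$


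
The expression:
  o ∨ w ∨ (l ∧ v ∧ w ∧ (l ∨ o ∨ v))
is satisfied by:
  {o: True, w: True}
  {o: True, w: False}
  {w: True, o: False}


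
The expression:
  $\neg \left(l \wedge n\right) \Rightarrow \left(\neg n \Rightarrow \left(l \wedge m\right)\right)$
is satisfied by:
  {n: True, l: True, m: True}
  {n: True, l: True, m: False}
  {n: True, m: True, l: False}
  {n: True, m: False, l: False}
  {l: True, m: True, n: False}


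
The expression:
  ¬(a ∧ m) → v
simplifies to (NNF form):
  v ∨ (a ∧ m)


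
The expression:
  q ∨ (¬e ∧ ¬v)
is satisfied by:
  {q: True, e: False, v: False}
  {q: True, v: True, e: False}
  {q: True, e: True, v: False}
  {q: True, v: True, e: True}
  {v: False, e: False, q: False}


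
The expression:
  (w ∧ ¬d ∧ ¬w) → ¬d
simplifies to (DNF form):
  True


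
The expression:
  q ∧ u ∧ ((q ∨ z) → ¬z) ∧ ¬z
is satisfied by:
  {u: True, q: True, z: False}


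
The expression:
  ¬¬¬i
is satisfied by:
  {i: False}


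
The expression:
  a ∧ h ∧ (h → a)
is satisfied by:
  {a: True, h: True}


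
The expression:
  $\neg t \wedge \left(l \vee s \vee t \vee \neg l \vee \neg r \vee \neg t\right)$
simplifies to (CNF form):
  $\neg t$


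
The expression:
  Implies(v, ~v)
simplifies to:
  ~v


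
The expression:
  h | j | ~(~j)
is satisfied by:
  {h: True, j: True}
  {h: True, j: False}
  {j: True, h: False}


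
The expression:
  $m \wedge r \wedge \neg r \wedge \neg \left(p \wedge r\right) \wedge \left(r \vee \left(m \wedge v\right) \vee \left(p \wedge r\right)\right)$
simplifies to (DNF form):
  $\text{False}$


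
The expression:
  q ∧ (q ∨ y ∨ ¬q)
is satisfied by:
  {q: True}


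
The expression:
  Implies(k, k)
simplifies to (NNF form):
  True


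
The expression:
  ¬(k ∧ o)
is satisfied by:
  {k: False, o: False}
  {o: True, k: False}
  {k: True, o: False}


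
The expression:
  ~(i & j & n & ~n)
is always true.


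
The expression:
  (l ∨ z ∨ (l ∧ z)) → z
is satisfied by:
  {z: True, l: False}
  {l: False, z: False}
  {l: True, z: True}


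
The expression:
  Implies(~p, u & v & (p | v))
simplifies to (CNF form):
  (p | u) & (p | v)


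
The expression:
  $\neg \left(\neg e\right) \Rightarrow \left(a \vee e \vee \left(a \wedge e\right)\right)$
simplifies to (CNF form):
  $\text{True}$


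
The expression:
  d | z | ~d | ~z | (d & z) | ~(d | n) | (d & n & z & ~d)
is always true.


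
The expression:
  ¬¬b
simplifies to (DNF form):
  b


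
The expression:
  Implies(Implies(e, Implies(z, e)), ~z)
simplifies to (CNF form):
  ~z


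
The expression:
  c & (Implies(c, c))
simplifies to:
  c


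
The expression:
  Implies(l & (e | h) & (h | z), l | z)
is always true.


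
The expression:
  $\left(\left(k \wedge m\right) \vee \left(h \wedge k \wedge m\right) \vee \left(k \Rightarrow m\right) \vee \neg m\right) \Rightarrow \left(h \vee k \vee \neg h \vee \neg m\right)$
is always true.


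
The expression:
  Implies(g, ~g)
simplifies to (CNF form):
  ~g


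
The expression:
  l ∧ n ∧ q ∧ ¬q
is never true.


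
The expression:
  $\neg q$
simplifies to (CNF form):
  $\neg q$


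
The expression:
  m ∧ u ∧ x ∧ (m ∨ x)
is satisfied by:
  {m: True, u: True, x: True}


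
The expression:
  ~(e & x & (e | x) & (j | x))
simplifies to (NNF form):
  ~e | ~x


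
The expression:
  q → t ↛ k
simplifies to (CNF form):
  (t ∨ ¬q) ∧ (¬k ∨ ¬q)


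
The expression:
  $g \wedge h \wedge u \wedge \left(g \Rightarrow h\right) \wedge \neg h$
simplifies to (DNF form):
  $\text{False}$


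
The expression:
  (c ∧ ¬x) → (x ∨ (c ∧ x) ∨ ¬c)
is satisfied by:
  {x: True, c: False}
  {c: False, x: False}
  {c: True, x: True}


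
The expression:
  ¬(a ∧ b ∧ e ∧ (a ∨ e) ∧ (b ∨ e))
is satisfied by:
  {e: False, a: False, b: False}
  {b: True, e: False, a: False}
  {a: True, e: False, b: False}
  {b: True, a: True, e: False}
  {e: True, b: False, a: False}
  {b: True, e: True, a: False}
  {a: True, e: True, b: False}


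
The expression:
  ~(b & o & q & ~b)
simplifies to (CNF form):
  True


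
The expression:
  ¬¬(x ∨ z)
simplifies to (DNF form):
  x ∨ z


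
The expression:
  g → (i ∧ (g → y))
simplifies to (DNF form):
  (i ∧ y) ∨ ¬g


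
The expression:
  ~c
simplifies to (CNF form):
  ~c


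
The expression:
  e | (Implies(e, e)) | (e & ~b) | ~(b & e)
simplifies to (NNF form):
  True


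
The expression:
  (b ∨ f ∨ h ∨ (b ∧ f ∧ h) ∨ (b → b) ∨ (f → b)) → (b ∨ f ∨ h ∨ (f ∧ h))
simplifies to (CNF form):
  b ∨ f ∨ h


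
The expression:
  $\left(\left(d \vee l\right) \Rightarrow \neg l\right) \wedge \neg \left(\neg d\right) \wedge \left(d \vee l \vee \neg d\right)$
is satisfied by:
  {d: True, l: False}


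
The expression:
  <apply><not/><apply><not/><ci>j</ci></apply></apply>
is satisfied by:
  {j: True}


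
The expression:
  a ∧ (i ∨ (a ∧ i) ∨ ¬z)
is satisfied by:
  {a: True, i: True, z: False}
  {a: True, z: False, i: False}
  {a: True, i: True, z: True}


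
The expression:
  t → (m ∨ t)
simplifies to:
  True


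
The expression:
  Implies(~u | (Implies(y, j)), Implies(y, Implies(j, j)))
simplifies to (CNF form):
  True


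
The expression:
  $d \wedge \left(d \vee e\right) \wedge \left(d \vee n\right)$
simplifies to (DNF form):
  $d$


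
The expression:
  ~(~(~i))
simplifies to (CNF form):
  ~i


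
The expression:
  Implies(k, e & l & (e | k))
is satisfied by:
  {l: True, e: True, k: False}
  {l: True, e: False, k: False}
  {e: True, l: False, k: False}
  {l: False, e: False, k: False}
  {l: True, k: True, e: True}


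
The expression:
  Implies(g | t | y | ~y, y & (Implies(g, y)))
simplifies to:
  y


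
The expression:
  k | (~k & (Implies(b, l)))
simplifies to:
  k | l | ~b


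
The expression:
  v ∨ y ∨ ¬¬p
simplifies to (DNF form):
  p ∨ v ∨ y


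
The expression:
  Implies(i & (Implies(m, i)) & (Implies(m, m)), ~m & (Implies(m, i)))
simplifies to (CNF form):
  ~i | ~m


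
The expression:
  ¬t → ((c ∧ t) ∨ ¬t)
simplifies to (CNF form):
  True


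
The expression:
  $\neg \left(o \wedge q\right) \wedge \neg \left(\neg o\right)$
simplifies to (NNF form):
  $o \wedge \neg q$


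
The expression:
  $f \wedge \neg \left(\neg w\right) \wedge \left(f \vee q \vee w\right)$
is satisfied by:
  {w: True, f: True}


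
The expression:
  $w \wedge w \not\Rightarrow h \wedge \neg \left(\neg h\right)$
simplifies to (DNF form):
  $\text{False}$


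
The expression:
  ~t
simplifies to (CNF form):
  ~t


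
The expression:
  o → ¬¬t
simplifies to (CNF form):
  t ∨ ¬o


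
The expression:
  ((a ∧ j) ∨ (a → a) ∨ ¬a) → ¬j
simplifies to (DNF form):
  ¬j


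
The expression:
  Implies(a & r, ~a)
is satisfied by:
  {a: False, r: False}
  {r: True, a: False}
  {a: True, r: False}


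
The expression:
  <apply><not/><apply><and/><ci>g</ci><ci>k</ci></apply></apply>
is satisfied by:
  {g: False, k: False}
  {k: True, g: False}
  {g: True, k: False}


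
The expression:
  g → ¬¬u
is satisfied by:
  {u: True, g: False}
  {g: False, u: False}
  {g: True, u: True}


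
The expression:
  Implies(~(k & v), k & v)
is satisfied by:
  {k: True, v: True}


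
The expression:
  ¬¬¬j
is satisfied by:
  {j: False}


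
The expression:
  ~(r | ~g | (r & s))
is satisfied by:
  {g: True, r: False}


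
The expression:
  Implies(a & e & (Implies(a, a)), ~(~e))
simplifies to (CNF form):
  True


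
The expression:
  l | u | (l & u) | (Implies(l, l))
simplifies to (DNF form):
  True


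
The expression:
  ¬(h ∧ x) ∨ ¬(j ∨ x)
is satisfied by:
  {h: False, x: False}
  {x: True, h: False}
  {h: True, x: False}


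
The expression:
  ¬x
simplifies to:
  ¬x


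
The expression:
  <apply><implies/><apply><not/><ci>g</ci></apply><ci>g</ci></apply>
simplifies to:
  <ci>g</ci>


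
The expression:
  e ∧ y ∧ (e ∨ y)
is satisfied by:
  {e: True, y: True}


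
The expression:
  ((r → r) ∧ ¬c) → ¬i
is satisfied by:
  {c: True, i: False}
  {i: False, c: False}
  {i: True, c: True}


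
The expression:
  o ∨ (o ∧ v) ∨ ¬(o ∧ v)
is always true.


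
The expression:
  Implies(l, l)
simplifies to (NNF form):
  True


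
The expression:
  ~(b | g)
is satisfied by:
  {g: False, b: False}


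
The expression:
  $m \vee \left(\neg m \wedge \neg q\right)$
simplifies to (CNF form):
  $m \vee \neg q$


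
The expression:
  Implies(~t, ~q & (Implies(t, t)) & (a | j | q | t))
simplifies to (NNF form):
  t | (a & ~q) | (j & ~q)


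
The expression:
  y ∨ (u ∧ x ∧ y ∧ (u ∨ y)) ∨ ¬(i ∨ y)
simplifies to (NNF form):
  y ∨ ¬i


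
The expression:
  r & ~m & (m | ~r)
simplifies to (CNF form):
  False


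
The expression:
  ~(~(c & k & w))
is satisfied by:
  {c: True, w: True, k: True}


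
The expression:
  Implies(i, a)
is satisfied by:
  {a: True, i: False}
  {i: False, a: False}
  {i: True, a: True}


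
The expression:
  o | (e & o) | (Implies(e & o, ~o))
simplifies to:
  True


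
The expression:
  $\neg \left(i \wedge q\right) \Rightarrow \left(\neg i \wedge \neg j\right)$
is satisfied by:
  {q: True, j: False, i: False}
  {q: False, j: False, i: False}
  {i: True, q: True, j: False}
  {j: True, i: True, q: True}


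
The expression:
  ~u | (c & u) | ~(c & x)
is always true.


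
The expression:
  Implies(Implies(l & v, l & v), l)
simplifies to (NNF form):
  l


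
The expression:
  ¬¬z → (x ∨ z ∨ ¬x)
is always true.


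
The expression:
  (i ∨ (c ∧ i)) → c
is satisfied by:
  {c: True, i: False}
  {i: False, c: False}
  {i: True, c: True}


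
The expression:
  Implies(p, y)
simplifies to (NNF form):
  y | ~p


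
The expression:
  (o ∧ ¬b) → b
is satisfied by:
  {b: True, o: False}
  {o: False, b: False}
  {o: True, b: True}


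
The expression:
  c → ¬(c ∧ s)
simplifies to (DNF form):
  ¬c ∨ ¬s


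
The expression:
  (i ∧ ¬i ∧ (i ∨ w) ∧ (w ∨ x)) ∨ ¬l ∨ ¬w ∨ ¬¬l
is always true.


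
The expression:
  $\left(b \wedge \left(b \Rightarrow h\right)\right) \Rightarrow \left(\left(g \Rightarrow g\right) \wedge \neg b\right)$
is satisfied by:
  {h: False, b: False}
  {b: True, h: False}
  {h: True, b: False}


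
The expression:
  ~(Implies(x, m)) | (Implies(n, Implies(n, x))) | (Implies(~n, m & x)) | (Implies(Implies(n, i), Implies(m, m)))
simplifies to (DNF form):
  True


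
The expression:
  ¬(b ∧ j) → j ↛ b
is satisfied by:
  {j: True}


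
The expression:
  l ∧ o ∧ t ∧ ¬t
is never true.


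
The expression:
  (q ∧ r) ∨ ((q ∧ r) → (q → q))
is always true.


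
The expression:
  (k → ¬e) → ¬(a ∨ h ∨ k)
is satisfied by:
  {k: True, e: True, a: False, h: False}
  {k: True, h: True, e: True, a: False}
  {k: True, a: True, e: True, h: False}
  {k: True, h: True, a: True, e: True}
  {e: True, h: False, a: False, k: False}
  {h: False, e: False, a: False, k: False}


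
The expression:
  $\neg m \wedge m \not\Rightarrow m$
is never true.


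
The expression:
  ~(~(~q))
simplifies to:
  ~q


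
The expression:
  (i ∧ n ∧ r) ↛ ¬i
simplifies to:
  i ∧ n ∧ r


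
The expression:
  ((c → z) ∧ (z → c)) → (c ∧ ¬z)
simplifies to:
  (c ∧ ¬z) ∨ (z ∧ ¬c)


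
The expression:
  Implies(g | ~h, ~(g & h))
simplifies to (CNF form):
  ~g | ~h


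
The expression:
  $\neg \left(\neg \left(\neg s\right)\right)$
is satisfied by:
  {s: False}


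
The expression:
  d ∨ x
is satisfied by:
  {x: True, d: True}
  {x: True, d: False}
  {d: True, x: False}


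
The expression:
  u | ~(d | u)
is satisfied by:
  {u: True, d: False}
  {d: False, u: False}
  {d: True, u: True}


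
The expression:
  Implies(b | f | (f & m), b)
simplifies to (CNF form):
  b | ~f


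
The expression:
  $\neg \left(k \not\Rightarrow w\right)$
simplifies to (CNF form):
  $w \vee \neg k$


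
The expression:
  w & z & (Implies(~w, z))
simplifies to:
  w & z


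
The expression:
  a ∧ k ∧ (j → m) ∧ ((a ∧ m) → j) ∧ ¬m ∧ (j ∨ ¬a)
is never true.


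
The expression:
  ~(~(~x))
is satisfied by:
  {x: False}


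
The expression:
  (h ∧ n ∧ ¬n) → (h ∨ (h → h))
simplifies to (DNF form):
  True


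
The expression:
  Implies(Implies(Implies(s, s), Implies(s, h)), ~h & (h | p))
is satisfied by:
  {p: True, s: True, h: False}
  {p: True, s: False, h: False}
  {s: True, p: False, h: False}


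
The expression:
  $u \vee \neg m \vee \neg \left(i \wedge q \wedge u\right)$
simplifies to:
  $\text{True}$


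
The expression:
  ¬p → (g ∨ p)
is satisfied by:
  {g: True, p: True}
  {g: True, p: False}
  {p: True, g: False}


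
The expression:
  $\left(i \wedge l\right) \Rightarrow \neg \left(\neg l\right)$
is always true.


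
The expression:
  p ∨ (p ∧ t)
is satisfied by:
  {p: True}


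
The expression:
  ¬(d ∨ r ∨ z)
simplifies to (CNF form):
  ¬d ∧ ¬r ∧ ¬z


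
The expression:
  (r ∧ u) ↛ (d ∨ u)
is never true.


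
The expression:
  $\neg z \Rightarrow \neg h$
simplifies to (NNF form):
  $z \vee \neg h$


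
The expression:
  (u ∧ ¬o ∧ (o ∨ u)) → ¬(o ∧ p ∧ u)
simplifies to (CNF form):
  True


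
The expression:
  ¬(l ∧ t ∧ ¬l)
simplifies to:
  True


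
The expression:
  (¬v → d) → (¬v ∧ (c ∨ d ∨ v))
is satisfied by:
  {v: False}


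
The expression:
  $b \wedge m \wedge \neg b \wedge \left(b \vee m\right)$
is never true.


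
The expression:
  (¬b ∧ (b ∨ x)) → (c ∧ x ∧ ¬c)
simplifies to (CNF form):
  b ∨ ¬x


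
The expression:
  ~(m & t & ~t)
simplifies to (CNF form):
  True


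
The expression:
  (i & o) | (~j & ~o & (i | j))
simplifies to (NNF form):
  i & (o | ~j)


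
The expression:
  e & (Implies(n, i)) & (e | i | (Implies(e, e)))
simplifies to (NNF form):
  e & (i | ~n)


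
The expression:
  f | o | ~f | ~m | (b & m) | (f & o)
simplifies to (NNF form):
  True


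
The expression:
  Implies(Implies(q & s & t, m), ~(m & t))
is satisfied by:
  {m: False, t: False}
  {t: True, m: False}
  {m: True, t: False}


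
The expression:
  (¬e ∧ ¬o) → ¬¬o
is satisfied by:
  {o: True, e: True}
  {o: True, e: False}
  {e: True, o: False}


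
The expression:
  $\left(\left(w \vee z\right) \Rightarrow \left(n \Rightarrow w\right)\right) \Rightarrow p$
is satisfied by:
  {n: True, p: True, z: True, w: False}
  {n: True, p: True, w: False, z: False}
  {p: True, z: True, w: False, n: False}
  {p: True, w: False, z: False, n: False}
  {p: True, n: True, w: True, z: True}
  {p: True, n: True, w: True, z: False}
  {p: True, w: True, z: True, n: False}
  {p: True, w: True, z: False, n: False}
  {n: True, z: True, w: False, p: False}


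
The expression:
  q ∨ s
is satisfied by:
  {q: True, s: True}
  {q: True, s: False}
  {s: True, q: False}


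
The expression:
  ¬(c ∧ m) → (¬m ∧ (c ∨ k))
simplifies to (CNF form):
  (c ∨ k) ∧ (c ∨ ¬m)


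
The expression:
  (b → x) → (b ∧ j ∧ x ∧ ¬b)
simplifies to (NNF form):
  b ∧ ¬x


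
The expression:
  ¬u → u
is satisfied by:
  {u: True}


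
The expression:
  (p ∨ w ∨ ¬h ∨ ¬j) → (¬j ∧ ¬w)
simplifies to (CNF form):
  ¬w ∧ (h ∨ ¬j) ∧ (¬j ∨ ¬p)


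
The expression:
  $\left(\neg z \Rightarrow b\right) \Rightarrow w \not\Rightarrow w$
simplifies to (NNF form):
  $\neg b \wedge \neg z$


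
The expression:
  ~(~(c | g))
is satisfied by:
  {c: True, g: True}
  {c: True, g: False}
  {g: True, c: False}


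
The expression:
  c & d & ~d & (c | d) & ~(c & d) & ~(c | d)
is never true.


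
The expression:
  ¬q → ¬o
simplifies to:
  q ∨ ¬o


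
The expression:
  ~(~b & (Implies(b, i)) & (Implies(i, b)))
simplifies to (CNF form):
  b | i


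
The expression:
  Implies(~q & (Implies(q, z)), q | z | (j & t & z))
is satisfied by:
  {q: True, z: True}
  {q: True, z: False}
  {z: True, q: False}


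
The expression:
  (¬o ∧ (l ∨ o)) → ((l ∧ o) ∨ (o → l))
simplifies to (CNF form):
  True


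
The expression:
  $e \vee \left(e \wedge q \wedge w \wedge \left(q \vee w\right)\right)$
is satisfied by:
  {e: True}


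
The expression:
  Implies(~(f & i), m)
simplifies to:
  m | (f & i)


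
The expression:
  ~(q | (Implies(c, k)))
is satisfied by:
  {c: True, q: False, k: False}


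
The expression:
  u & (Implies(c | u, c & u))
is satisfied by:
  {c: True, u: True}


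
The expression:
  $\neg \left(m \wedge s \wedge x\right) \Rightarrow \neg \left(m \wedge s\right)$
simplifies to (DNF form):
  $x \vee \neg m \vee \neg s$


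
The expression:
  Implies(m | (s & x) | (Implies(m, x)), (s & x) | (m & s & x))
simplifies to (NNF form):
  s & x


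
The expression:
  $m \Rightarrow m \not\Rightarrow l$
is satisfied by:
  {l: False, m: False}
  {m: True, l: False}
  {l: True, m: False}


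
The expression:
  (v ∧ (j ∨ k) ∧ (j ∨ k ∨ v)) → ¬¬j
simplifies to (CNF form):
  j ∨ ¬k ∨ ¬v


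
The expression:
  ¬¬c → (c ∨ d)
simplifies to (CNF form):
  True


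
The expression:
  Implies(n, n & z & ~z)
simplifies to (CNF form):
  ~n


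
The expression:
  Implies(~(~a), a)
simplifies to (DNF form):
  True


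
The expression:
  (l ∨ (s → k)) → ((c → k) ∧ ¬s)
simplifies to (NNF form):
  (k ∧ ¬s) ∨ (¬c ∧ ¬s) ∨ (s ∧ ¬k ∧ ¬l)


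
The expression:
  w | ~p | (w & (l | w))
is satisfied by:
  {w: True, p: False}
  {p: False, w: False}
  {p: True, w: True}


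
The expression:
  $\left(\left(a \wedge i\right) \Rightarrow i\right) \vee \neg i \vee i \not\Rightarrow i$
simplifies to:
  $\text{True}$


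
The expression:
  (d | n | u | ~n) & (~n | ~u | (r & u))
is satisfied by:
  {r: True, u: False, n: False}
  {u: False, n: False, r: False}
  {r: True, n: True, u: False}
  {n: True, u: False, r: False}
  {r: True, u: True, n: False}
  {u: True, r: False, n: False}
  {r: True, n: True, u: True}


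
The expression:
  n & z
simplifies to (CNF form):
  n & z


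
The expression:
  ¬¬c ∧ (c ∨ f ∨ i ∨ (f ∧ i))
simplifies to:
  c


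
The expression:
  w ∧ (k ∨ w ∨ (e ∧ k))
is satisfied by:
  {w: True}


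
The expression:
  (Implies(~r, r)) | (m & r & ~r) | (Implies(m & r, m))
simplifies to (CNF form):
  True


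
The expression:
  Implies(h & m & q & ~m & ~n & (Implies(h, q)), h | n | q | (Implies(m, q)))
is always true.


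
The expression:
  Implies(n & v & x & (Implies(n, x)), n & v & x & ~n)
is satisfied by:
  {x: False, v: False, n: False}
  {n: True, x: False, v: False}
  {v: True, x: False, n: False}
  {n: True, v: True, x: False}
  {x: True, n: False, v: False}
  {n: True, x: True, v: False}
  {v: True, x: True, n: False}


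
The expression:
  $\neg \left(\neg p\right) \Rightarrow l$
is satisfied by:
  {l: True, p: False}
  {p: False, l: False}
  {p: True, l: True}


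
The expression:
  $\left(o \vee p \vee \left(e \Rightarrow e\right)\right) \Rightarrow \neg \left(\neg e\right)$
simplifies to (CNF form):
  $e$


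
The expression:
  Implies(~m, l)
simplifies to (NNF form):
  l | m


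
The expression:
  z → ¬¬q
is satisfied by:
  {q: True, z: False}
  {z: False, q: False}
  {z: True, q: True}


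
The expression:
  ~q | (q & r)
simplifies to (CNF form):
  r | ~q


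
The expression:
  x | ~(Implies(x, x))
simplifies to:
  x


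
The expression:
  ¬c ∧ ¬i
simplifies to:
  ¬c ∧ ¬i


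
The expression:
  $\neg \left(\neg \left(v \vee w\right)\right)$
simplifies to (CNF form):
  $v \vee w$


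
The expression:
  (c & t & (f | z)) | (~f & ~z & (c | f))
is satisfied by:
  {c: True, t: True, f: False, z: False}
  {c: True, t: True, z: True, f: False}
  {c: True, t: True, f: True, z: False}
  {c: True, t: True, z: True, f: True}
  {c: True, f: False, z: False, t: False}


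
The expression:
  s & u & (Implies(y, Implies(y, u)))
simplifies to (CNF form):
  s & u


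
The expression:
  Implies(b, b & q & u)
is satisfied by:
  {u: True, q: True, b: False}
  {u: True, q: False, b: False}
  {q: True, u: False, b: False}
  {u: False, q: False, b: False}
  {b: True, u: True, q: True}


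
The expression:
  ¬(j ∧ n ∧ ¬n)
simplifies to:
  True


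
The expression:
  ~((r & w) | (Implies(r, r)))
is never true.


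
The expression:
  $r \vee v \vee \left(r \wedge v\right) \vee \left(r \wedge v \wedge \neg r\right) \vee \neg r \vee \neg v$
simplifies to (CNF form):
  $\text{True}$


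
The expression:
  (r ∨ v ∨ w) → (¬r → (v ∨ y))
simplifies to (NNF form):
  r ∨ v ∨ y ∨ ¬w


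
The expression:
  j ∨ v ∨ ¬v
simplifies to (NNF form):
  True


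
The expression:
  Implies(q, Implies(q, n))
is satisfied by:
  {n: True, q: False}
  {q: False, n: False}
  {q: True, n: True}


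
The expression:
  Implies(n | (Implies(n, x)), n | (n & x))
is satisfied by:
  {n: True}


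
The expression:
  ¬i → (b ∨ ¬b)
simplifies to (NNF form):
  True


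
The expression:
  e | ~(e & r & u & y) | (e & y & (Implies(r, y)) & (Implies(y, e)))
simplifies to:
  True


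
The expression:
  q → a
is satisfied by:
  {a: True, q: False}
  {q: False, a: False}
  {q: True, a: True}


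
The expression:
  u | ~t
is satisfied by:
  {u: True, t: False}
  {t: False, u: False}
  {t: True, u: True}


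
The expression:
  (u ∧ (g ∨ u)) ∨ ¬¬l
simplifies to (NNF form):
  l ∨ u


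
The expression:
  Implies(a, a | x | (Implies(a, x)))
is always true.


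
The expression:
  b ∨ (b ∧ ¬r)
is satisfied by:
  {b: True}


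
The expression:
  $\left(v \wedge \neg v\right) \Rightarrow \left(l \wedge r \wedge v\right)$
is always true.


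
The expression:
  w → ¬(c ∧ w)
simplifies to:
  ¬c ∨ ¬w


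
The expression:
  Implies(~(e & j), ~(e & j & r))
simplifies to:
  True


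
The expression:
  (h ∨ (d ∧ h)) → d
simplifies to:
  d ∨ ¬h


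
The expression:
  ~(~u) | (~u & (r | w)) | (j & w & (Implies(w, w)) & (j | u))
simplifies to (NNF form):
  r | u | w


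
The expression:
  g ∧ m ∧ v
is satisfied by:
  {m: True, g: True, v: True}


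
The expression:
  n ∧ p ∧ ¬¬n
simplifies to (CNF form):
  n ∧ p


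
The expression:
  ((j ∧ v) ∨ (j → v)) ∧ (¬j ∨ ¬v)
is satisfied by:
  {j: False}


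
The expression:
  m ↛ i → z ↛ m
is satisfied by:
  {i: True, m: False}
  {m: False, i: False}
  {m: True, i: True}


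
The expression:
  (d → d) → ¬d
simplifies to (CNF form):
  ¬d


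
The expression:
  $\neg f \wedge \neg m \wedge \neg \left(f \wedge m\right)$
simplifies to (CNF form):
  $\neg f \wedge \neg m$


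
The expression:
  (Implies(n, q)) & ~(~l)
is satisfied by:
  {q: True, l: True, n: False}
  {l: True, n: False, q: False}
  {n: True, q: True, l: True}


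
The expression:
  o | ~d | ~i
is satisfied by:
  {o: True, d: False, i: False}
  {o: False, d: False, i: False}
  {i: True, o: True, d: False}
  {i: True, o: False, d: False}
  {d: True, o: True, i: False}
  {d: True, o: False, i: False}
  {d: True, i: True, o: True}


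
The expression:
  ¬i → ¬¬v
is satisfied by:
  {i: True, v: True}
  {i: True, v: False}
  {v: True, i: False}


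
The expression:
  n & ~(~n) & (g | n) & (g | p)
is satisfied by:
  {g: True, p: True, n: True}
  {g: True, n: True, p: False}
  {p: True, n: True, g: False}


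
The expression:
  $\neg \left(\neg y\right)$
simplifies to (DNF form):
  $y$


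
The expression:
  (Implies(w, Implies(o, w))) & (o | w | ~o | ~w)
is always true.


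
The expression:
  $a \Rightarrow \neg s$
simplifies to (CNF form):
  $\neg a \vee \neg s$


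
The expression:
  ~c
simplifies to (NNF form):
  ~c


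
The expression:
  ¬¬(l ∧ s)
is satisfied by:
  {s: True, l: True}


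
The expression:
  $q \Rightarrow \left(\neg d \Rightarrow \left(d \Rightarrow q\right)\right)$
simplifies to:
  $\text{True}$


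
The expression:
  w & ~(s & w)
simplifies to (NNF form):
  w & ~s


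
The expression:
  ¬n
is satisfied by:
  {n: False}


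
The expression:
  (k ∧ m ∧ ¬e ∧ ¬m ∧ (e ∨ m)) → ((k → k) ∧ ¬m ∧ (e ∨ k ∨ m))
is always true.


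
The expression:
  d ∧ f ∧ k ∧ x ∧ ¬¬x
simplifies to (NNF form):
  d ∧ f ∧ k ∧ x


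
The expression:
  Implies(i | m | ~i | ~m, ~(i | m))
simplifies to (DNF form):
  ~i & ~m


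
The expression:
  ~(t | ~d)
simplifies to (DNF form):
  d & ~t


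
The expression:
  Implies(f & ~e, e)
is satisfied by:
  {e: True, f: False}
  {f: False, e: False}
  {f: True, e: True}


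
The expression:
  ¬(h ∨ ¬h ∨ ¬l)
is never true.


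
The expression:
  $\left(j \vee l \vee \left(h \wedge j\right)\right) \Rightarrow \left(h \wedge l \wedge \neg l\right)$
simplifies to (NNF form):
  $\neg j \wedge \neg l$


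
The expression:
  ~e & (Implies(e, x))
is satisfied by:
  {e: False}


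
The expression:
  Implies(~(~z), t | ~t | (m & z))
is always true.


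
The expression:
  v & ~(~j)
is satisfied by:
  {j: True, v: True}


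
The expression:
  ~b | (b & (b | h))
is always true.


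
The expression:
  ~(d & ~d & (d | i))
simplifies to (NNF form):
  True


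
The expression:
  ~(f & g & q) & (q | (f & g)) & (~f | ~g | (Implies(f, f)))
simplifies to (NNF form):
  (q & ~f) | (q & ~g) | (f & g & ~q)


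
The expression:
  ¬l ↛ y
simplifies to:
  ¬l ∧ ¬y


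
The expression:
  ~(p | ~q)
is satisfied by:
  {q: True, p: False}


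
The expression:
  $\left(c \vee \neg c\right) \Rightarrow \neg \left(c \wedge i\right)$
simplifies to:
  $\neg c \vee \neg i$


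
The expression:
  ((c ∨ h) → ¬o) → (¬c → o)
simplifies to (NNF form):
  c ∨ o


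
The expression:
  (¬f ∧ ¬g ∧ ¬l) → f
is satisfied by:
  {g: True, l: True, f: True}
  {g: True, l: True, f: False}
  {g: True, f: True, l: False}
  {g: True, f: False, l: False}
  {l: True, f: True, g: False}
  {l: True, f: False, g: False}
  {f: True, l: False, g: False}


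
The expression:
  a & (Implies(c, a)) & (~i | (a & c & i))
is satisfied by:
  {c: True, a: True, i: False}
  {a: True, i: False, c: False}
  {i: True, c: True, a: True}


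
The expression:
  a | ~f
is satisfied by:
  {a: True, f: False}
  {f: False, a: False}
  {f: True, a: True}


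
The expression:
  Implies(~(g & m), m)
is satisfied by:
  {m: True}


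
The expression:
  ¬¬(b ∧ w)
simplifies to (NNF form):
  b ∧ w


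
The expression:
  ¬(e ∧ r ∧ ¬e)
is always true.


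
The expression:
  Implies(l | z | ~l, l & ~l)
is never true.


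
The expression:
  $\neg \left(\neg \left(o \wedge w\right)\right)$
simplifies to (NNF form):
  $o \wedge w$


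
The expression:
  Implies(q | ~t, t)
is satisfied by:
  {t: True}


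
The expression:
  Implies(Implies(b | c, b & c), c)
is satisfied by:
  {b: True, c: True}
  {b: True, c: False}
  {c: True, b: False}
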